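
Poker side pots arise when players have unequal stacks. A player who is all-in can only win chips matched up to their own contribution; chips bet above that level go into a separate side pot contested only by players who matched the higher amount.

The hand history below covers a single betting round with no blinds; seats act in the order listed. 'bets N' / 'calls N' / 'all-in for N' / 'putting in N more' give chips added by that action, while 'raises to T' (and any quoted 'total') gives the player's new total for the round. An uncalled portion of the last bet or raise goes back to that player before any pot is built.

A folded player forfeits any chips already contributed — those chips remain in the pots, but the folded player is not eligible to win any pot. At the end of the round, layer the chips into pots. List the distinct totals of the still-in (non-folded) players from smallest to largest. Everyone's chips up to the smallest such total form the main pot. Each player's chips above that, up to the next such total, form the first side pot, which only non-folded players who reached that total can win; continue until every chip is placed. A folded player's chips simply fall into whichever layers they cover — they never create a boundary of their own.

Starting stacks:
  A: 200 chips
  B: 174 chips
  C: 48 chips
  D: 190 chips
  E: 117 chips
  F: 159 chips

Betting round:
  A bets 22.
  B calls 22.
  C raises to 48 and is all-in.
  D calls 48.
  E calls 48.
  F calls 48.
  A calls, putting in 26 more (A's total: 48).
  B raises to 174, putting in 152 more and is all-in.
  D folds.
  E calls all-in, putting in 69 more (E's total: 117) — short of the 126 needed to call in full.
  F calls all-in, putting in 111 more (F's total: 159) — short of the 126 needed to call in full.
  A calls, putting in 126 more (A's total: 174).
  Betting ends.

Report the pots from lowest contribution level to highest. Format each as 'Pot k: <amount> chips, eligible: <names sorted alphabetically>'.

Pot 1: 288 chips, eligible: A, B, C, E, F
Pot 2: 276 chips, eligible: A, B, E, F
Pot 3: 126 chips, eligible: A, B, F
Pot 4: 30 chips, eligible: A, B

Derivation:
Contributions: A=174, B=174, C=48, D=48, E=117, F=159
Folded: D
Pot levels (distinct totals of non-folded players): 48, 117, 159, 174
Layer 1-48: 48 each from A, B, C, D, E, F = 48*6 = 288 chips; eligible A, B, C, E, F
Layer 49-117: 69 each from A, B, E, F = 69*4 = 276 chips; eligible A, B, E, F
Layer 118-159: 42 each from A, B, F = 42*3 = 126 chips; eligible A, B, F
Layer 160-174: 15 each from A, B = 15*2 = 30 chips; eligible A, B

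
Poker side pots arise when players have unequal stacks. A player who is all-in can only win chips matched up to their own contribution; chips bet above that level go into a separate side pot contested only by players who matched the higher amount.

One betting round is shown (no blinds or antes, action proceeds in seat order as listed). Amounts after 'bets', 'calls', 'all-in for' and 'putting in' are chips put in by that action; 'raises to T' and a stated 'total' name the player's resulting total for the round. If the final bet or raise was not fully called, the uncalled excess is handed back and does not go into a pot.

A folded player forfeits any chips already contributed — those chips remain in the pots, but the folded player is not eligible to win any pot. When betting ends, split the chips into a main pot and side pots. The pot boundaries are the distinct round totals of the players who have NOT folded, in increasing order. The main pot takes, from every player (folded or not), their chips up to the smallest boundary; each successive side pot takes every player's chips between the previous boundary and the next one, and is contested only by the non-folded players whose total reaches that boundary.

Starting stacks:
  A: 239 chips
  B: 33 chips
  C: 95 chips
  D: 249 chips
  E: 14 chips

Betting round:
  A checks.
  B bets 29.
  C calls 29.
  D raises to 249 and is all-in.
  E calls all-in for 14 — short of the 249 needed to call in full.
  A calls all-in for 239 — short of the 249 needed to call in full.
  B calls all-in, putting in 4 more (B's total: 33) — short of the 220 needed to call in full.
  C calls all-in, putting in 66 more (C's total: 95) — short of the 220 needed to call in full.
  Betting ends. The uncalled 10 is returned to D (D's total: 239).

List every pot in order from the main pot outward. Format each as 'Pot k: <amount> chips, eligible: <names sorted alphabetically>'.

Contributions (after 10 returned to D): A=239, B=33, C=95, D=239, E=14
Pot levels (distinct totals of non-folded players): 14, 33, 95, 239
Layer 1-14: 14 each from A, B, C, D, E = 14*5 = 70 chips; eligible A, B, C, D, E
Layer 15-33: 19 each from A, B, C, D = 19*4 = 76 chips; eligible A, B, C, D
Layer 34-95: 62 each from A, C, D = 62*3 = 186 chips; eligible A, C, D
Layer 96-239: 144 each from A, D = 144*2 = 288 chips; eligible A, D

Pot 1: 70 chips, eligible: A, B, C, D, E
Pot 2: 76 chips, eligible: A, B, C, D
Pot 3: 186 chips, eligible: A, C, D
Pot 4: 288 chips, eligible: A, D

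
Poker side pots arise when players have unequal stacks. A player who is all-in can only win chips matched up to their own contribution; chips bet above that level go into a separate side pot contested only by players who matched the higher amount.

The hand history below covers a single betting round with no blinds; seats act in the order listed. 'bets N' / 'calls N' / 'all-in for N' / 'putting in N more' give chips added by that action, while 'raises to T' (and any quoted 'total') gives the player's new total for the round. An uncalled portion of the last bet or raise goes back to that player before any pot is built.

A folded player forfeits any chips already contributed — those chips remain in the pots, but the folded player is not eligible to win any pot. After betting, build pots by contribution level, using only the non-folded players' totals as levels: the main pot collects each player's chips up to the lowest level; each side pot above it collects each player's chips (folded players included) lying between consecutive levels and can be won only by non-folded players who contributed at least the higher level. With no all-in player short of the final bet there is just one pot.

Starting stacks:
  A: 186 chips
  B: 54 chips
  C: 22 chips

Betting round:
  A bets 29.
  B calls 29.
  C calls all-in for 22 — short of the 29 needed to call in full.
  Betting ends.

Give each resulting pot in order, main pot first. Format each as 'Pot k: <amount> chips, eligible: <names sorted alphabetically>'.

Pot 1: 66 chips, eligible: A, B, C
Pot 2: 14 chips, eligible: A, B

Derivation:
Contributions: A=29, B=29, C=22
Pot levels (distinct totals of non-folded players): 22, 29
Layer 1-22: 22 each from A, B, C = 22*3 = 66 chips; eligible A, B, C
Layer 23-29: 7 each from A, B = 7*2 = 14 chips; eligible A, B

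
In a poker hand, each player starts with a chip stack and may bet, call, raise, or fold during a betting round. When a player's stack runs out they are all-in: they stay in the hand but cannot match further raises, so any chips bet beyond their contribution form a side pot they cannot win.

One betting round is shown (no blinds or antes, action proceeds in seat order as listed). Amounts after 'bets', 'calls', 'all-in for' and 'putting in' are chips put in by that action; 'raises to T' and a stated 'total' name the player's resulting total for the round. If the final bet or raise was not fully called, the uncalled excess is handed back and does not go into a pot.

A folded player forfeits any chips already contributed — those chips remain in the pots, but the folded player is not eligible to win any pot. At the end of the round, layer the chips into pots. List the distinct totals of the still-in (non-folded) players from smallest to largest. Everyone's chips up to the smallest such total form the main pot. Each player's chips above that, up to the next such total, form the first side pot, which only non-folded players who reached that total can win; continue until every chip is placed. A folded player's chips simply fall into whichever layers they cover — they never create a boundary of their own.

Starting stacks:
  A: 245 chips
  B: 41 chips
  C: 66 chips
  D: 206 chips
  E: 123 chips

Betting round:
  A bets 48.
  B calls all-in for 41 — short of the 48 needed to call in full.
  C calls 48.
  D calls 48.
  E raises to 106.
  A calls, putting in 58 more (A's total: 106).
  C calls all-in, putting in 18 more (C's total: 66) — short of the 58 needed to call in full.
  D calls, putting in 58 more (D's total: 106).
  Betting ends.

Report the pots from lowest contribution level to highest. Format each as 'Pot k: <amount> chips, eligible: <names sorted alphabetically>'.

Pot 1: 205 chips, eligible: A, B, C, D, E
Pot 2: 100 chips, eligible: A, C, D, E
Pot 3: 120 chips, eligible: A, D, E

Derivation:
Contributions: A=106, B=41, C=66, D=106, E=106
Pot levels (distinct totals of non-folded players): 41, 66, 106
Layer 1-41: 41 each from A, B, C, D, E = 41*5 = 205 chips; eligible A, B, C, D, E
Layer 42-66: 25 each from A, C, D, E = 25*4 = 100 chips; eligible A, C, D, E
Layer 67-106: 40 each from A, D, E = 40*3 = 120 chips; eligible A, D, E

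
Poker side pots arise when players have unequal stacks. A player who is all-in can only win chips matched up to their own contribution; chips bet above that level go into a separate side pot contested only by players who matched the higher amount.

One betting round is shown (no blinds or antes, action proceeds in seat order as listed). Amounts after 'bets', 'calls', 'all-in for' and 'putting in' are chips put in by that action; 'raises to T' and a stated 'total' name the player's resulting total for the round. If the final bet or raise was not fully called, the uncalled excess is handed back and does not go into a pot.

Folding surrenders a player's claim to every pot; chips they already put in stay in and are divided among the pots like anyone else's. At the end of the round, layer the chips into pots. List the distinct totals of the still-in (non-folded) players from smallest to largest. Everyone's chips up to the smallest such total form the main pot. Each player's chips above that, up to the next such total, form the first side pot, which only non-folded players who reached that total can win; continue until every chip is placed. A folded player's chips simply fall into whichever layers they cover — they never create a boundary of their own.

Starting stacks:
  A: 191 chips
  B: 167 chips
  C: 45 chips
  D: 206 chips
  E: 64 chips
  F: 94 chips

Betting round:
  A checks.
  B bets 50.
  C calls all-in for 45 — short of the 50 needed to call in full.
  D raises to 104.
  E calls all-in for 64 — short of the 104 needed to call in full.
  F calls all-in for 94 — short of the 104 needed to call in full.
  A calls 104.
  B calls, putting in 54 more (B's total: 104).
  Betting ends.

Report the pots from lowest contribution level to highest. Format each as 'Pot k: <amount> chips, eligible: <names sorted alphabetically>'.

Pot 1: 270 chips, eligible: A, B, C, D, E, F
Pot 2: 95 chips, eligible: A, B, D, E, F
Pot 3: 120 chips, eligible: A, B, D, F
Pot 4: 30 chips, eligible: A, B, D

Derivation:
Contributions: A=104, B=104, C=45, D=104, E=64, F=94
Pot levels (distinct totals of non-folded players): 45, 64, 94, 104
Layer 1-45: 45 each from A, B, C, D, E, F = 45*6 = 270 chips; eligible A, B, C, D, E, F
Layer 46-64: 19 each from A, B, D, E, F = 19*5 = 95 chips; eligible A, B, D, E, F
Layer 65-94: 30 each from A, B, D, F = 30*4 = 120 chips; eligible A, B, D, F
Layer 95-104: 10 each from A, B, D = 10*3 = 30 chips; eligible A, B, D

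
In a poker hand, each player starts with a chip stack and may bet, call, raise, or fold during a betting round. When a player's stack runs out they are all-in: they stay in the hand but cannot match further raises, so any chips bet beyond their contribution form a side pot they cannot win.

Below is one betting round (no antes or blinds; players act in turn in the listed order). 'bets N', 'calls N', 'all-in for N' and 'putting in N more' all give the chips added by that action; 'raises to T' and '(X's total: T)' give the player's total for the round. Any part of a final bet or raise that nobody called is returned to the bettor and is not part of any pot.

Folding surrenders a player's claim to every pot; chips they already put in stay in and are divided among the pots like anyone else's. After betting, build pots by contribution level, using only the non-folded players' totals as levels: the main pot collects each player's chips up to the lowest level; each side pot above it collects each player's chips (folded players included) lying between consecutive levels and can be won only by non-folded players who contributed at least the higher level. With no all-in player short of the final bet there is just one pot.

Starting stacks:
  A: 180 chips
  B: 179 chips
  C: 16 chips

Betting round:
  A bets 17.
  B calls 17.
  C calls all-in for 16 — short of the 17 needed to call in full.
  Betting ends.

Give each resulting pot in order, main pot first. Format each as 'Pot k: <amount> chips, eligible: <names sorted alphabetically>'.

Contributions: A=17, B=17, C=16
Pot levels (distinct totals of non-folded players): 16, 17
Layer 1-16: 16 each from A, B, C = 16*3 = 48 chips; eligible A, B, C
Layer 17-17: 1 each from A, B = 1*2 = 2 chips; eligible A, B

Pot 1: 48 chips, eligible: A, B, C
Pot 2: 2 chips, eligible: A, B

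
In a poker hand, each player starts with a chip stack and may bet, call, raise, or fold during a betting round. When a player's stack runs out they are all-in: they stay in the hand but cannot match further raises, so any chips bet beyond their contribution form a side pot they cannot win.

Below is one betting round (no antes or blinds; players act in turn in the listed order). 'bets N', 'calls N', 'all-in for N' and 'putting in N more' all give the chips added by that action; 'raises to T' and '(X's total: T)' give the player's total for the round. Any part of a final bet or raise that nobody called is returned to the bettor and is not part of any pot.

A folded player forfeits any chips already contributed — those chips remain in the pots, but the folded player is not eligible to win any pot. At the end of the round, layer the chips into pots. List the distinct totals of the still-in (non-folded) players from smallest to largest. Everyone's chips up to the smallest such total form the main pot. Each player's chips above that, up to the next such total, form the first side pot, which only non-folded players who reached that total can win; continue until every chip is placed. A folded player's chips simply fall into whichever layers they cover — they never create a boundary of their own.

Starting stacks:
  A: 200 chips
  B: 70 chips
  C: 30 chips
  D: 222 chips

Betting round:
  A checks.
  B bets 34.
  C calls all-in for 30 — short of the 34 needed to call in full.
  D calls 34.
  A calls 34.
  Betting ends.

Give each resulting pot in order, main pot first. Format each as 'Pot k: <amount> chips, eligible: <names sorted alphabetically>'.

Pot 1: 120 chips, eligible: A, B, C, D
Pot 2: 12 chips, eligible: A, B, D

Derivation:
Contributions: A=34, B=34, C=30, D=34
Pot levels (distinct totals of non-folded players): 30, 34
Layer 1-30: 30 each from A, B, C, D = 30*4 = 120 chips; eligible A, B, C, D
Layer 31-34: 4 each from A, B, D = 4*3 = 12 chips; eligible A, B, D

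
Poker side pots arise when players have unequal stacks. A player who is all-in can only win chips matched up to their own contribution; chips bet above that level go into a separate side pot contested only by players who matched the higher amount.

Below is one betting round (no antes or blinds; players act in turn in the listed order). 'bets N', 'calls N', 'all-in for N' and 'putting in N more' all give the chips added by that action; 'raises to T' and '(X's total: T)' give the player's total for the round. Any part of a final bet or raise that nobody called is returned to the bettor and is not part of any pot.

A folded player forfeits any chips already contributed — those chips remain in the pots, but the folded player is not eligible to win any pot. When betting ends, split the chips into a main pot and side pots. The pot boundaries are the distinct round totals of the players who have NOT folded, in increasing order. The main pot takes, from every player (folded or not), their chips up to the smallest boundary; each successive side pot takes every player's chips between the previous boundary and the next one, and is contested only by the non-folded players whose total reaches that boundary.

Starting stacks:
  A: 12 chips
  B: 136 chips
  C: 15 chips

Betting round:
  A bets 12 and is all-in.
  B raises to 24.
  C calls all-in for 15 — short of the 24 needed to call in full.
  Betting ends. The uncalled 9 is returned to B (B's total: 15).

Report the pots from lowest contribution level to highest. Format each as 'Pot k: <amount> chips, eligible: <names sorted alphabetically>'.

Contributions (after 9 returned to B): A=12, B=15, C=15
Pot levels (distinct totals of non-folded players): 12, 15
Layer 1-12: 12 each from A, B, C = 12*3 = 36 chips; eligible A, B, C
Layer 13-15: 3 each from B, C = 3*2 = 6 chips; eligible B, C

Pot 1: 36 chips, eligible: A, B, C
Pot 2: 6 chips, eligible: B, C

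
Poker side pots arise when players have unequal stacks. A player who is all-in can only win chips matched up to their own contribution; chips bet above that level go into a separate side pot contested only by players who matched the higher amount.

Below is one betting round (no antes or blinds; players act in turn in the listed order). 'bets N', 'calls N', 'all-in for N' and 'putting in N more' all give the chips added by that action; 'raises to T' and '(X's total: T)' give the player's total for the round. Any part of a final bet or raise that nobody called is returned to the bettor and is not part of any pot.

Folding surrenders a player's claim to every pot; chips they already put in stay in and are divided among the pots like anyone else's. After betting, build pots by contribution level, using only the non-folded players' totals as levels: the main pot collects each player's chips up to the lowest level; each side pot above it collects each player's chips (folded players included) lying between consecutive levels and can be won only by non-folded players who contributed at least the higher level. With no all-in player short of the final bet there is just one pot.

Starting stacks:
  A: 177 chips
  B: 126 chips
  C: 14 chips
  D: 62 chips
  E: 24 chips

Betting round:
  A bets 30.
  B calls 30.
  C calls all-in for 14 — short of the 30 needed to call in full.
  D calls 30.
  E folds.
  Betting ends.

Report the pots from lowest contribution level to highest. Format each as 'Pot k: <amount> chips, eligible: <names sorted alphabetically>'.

Pot 1: 56 chips, eligible: A, B, C, D
Pot 2: 48 chips, eligible: A, B, D

Derivation:
Contributions: A=30, B=30, C=14, D=30
Folded: E
Pot levels (distinct totals of non-folded players): 14, 30
Layer 1-14: 14 each from A, B, C, D = 14*4 = 56 chips; eligible A, B, C, D
Layer 15-30: 16 each from A, B, D = 16*3 = 48 chips; eligible A, B, D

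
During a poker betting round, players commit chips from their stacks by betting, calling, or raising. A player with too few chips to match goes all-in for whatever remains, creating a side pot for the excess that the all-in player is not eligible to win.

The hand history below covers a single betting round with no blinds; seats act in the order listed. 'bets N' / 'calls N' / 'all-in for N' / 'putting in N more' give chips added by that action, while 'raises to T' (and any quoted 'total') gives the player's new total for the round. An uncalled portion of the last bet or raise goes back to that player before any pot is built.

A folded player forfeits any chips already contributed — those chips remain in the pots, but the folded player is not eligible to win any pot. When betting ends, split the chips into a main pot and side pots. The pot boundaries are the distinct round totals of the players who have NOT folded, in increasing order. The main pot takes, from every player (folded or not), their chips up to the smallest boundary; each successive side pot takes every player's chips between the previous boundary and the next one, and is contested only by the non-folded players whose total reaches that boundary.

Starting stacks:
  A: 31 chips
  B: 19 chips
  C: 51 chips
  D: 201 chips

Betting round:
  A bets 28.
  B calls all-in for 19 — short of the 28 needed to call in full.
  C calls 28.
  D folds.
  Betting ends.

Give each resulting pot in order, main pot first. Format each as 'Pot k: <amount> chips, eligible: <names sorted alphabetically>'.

Pot 1: 57 chips, eligible: A, B, C
Pot 2: 18 chips, eligible: A, C

Derivation:
Contributions: A=28, B=19, C=28
Folded: D
Pot levels (distinct totals of non-folded players): 19, 28
Layer 1-19: 19 each from A, B, C = 19*3 = 57 chips; eligible A, B, C
Layer 20-28: 9 each from A, C = 9*2 = 18 chips; eligible A, C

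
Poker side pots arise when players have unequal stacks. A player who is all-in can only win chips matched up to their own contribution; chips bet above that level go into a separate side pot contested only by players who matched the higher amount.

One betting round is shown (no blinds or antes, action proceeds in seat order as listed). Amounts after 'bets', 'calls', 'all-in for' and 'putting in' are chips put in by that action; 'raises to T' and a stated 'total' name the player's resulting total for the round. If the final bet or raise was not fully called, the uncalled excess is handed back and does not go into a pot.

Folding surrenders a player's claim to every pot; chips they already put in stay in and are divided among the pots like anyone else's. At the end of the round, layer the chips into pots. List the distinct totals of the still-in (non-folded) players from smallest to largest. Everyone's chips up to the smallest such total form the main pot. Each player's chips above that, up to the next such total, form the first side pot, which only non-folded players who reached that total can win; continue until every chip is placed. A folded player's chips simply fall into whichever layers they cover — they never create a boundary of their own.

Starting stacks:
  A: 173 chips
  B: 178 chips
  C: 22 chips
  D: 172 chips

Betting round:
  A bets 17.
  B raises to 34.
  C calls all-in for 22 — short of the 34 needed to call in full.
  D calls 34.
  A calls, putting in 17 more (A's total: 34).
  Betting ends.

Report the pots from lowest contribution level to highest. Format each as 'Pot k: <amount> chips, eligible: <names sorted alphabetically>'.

Contributions: A=34, B=34, C=22, D=34
Pot levels (distinct totals of non-folded players): 22, 34
Layer 1-22: 22 each from A, B, C, D = 22*4 = 88 chips; eligible A, B, C, D
Layer 23-34: 12 each from A, B, D = 12*3 = 36 chips; eligible A, B, D

Pot 1: 88 chips, eligible: A, B, C, D
Pot 2: 36 chips, eligible: A, B, D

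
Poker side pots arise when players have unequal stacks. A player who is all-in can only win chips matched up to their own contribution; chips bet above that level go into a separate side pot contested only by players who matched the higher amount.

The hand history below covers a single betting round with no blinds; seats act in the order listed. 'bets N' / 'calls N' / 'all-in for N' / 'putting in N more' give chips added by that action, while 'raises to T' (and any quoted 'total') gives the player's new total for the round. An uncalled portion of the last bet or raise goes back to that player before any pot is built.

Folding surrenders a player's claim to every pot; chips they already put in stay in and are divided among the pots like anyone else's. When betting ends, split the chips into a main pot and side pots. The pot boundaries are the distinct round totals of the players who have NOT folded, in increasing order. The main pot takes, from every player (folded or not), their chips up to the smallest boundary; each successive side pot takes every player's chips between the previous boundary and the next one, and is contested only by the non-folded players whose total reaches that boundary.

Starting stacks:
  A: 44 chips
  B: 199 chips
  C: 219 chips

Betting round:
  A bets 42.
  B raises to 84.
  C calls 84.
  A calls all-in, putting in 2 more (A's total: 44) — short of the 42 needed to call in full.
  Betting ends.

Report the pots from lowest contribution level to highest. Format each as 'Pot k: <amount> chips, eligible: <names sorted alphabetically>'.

Pot 1: 132 chips, eligible: A, B, C
Pot 2: 80 chips, eligible: B, C

Derivation:
Contributions: A=44, B=84, C=84
Pot levels (distinct totals of non-folded players): 44, 84
Layer 1-44: 44 each from A, B, C = 44*3 = 132 chips; eligible A, B, C
Layer 45-84: 40 each from B, C = 40*2 = 80 chips; eligible B, C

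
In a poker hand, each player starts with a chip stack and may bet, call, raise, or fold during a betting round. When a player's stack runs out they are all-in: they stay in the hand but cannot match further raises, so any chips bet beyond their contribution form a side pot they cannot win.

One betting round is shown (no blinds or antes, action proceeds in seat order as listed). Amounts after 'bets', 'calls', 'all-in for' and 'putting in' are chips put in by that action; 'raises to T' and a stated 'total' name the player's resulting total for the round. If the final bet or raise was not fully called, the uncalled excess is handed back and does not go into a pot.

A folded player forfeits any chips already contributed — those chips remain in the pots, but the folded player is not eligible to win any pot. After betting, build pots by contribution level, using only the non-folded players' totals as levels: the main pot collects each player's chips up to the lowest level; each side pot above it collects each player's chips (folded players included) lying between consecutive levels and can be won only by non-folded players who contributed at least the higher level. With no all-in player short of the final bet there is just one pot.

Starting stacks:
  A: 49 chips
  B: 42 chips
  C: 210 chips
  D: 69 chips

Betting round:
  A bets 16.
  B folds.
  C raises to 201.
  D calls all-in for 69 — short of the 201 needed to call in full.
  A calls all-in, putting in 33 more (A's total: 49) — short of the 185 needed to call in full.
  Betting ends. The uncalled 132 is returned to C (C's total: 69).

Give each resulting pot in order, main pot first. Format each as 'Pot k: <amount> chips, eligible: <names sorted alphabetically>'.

Pot 1: 147 chips, eligible: A, C, D
Pot 2: 40 chips, eligible: C, D

Derivation:
Contributions (after 132 returned to C): A=49, C=69, D=69
Folded: B
Pot levels (distinct totals of non-folded players): 49, 69
Layer 1-49: 49 each from A, C, D = 49*3 = 147 chips; eligible A, C, D
Layer 50-69: 20 each from C, D = 20*2 = 40 chips; eligible C, D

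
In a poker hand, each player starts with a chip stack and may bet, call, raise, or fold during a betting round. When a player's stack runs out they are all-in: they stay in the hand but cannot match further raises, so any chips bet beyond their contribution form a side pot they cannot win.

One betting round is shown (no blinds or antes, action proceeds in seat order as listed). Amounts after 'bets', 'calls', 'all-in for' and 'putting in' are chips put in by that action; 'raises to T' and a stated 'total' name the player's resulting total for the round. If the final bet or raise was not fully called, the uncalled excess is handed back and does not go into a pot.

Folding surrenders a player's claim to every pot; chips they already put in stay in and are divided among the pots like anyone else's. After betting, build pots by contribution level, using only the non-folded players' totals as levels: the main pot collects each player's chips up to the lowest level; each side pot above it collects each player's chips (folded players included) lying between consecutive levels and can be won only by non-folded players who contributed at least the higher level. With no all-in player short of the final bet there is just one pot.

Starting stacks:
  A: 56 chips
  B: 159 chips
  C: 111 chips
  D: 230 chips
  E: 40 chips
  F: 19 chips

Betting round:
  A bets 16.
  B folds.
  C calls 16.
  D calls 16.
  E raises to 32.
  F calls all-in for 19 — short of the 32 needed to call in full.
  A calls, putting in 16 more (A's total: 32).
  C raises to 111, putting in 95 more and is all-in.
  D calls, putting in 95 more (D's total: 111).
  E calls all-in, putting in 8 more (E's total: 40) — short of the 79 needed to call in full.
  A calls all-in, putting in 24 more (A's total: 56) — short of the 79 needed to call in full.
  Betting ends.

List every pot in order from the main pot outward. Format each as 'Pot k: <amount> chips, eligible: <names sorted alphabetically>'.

Contributions: A=56, C=111, D=111, E=40, F=19
Folded: B
Pot levels (distinct totals of non-folded players): 19, 40, 56, 111
Layer 1-19: 19 each from A, C, D, E, F = 19*5 = 95 chips; eligible A, C, D, E, F
Layer 20-40: 21 each from A, C, D, E = 21*4 = 84 chips; eligible A, C, D, E
Layer 41-56: 16 each from A, C, D = 16*3 = 48 chips; eligible A, C, D
Layer 57-111: 55 each from C, D = 55*2 = 110 chips; eligible C, D

Pot 1: 95 chips, eligible: A, C, D, E, F
Pot 2: 84 chips, eligible: A, C, D, E
Pot 3: 48 chips, eligible: A, C, D
Pot 4: 110 chips, eligible: C, D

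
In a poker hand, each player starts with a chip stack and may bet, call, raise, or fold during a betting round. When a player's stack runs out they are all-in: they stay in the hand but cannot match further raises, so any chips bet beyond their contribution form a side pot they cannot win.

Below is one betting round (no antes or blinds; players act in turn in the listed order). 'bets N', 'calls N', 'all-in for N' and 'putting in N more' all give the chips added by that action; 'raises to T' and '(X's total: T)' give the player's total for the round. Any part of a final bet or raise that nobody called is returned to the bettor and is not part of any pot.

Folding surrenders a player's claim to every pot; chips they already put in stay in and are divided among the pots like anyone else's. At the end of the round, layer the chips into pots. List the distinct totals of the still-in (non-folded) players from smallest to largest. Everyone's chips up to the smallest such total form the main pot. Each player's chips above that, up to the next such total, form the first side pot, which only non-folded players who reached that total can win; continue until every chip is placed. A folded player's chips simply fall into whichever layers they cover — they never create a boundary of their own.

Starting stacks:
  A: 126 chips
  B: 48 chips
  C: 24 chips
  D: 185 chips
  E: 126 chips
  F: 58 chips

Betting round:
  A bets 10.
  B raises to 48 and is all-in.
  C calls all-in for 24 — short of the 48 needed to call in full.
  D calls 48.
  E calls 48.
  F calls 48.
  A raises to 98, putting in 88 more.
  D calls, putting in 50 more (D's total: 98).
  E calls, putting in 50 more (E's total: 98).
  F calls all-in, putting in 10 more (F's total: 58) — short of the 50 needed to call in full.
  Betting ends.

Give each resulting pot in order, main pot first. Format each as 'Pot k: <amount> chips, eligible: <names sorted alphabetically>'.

Contributions: A=98, B=48, C=24, D=98, E=98, F=58
Pot levels (distinct totals of non-folded players): 24, 48, 58, 98
Layer 1-24: 24 each from A, B, C, D, E, F = 24*6 = 144 chips; eligible A, B, C, D, E, F
Layer 25-48: 24 each from A, B, D, E, F = 24*5 = 120 chips; eligible A, B, D, E, F
Layer 49-58: 10 each from A, D, E, F = 10*4 = 40 chips; eligible A, D, E, F
Layer 59-98: 40 each from A, D, E = 40*3 = 120 chips; eligible A, D, E

Pot 1: 144 chips, eligible: A, B, C, D, E, F
Pot 2: 120 chips, eligible: A, B, D, E, F
Pot 3: 40 chips, eligible: A, D, E, F
Pot 4: 120 chips, eligible: A, D, E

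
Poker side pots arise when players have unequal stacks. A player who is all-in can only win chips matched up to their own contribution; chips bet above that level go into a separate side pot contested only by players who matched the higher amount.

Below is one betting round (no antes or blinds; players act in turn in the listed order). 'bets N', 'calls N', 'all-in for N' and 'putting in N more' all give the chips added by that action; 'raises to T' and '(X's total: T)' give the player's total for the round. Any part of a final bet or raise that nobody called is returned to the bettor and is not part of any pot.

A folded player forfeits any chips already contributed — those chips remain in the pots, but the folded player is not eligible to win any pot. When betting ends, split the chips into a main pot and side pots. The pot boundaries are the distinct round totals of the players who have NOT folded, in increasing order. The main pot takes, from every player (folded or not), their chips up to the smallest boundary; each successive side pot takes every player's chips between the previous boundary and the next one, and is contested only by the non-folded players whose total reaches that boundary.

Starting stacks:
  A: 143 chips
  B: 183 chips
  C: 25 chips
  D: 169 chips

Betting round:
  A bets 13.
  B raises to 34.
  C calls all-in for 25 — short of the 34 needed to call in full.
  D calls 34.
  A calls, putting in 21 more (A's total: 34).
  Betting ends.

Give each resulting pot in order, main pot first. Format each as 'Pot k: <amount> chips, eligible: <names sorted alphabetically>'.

Contributions: A=34, B=34, C=25, D=34
Pot levels (distinct totals of non-folded players): 25, 34
Layer 1-25: 25 each from A, B, C, D = 25*4 = 100 chips; eligible A, B, C, D
Layer 26-34: 9 each from A, B, D = 9*3 = 27 chips; eligible A, B, D

Pot 1: 100 chips, eligible: A, B, C, D
Pot 2: 27 chips, eligible: A, B, D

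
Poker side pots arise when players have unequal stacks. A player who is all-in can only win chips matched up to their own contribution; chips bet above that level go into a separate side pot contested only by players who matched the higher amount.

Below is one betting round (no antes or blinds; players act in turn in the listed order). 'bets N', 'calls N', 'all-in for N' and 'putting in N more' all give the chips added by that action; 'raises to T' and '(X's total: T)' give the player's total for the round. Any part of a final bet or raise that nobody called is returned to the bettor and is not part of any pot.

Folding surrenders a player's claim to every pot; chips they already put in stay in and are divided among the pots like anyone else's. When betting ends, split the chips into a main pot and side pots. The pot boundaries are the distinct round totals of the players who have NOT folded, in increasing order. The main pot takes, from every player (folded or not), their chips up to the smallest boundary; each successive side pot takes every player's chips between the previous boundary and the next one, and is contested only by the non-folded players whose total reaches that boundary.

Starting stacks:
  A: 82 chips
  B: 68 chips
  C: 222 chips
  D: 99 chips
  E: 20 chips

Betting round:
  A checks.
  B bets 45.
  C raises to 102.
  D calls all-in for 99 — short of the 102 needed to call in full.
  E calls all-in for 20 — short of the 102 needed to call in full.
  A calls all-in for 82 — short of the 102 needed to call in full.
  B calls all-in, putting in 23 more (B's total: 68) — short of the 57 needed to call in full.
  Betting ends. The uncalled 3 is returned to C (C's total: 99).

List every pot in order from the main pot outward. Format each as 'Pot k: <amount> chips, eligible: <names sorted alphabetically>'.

Contributions (after 3 returned to C): A=82, B=68, C=99, D=99, E=20
Pot levels (distinct totals of non-folded players): 20, 68, 82, 99
Layer 1-20: 20 each from A, B, C, D, E = 20*5 = 100 chips; eligible A, B, C, D, E
Layer 21-68: 48 each from A, B, C, D = 48*4 = 192 chips; eligible A, B, C, D
Layer 69-82: 14 each from A, C, D = 14*3 = 42 chips; eligible A, C, D
Layer 83-99: 17 each from C, D = 17*2 = 34 chips; eligible C, D

Pot 1: 100 chips, eligible: A, B, C, D, E
Pot 2: 192 chips, eligible: A, B, C, D
Pot 3: 42 chips, eligible: A, C, D
Pot 4: 34 chips, eligible: C, D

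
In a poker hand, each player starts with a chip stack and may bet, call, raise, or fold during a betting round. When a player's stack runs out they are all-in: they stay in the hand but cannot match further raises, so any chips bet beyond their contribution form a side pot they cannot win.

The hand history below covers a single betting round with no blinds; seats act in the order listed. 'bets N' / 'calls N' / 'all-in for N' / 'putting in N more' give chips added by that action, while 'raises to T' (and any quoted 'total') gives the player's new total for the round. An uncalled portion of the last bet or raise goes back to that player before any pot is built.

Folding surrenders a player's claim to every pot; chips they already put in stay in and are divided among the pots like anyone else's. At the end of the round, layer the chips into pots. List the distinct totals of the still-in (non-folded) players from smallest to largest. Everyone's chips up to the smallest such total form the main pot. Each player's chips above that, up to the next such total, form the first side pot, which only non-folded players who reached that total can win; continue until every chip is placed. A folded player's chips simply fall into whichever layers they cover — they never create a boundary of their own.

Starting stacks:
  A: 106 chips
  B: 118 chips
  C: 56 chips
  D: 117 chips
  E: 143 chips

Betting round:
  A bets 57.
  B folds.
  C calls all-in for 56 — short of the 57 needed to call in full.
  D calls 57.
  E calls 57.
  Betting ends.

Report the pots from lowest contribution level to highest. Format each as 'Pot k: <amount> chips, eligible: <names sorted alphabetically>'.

Contributions: A=57, C=56, D=57, E=57
Folded: B
Pot levels (distinct totals of non-folded players): 56, 57
Layer 1-56: 56 each from A, C, D, E = 56*4 = 224 chips; eligible A, C, D, E
Layer 57-57: 1 each from A, D, E = 1*3 = 3 chips; eligible A, D, E

Pot 1: 224 chips, eligible: A, C, D, E
Pot 2: 3 chips, eligible: A, D, E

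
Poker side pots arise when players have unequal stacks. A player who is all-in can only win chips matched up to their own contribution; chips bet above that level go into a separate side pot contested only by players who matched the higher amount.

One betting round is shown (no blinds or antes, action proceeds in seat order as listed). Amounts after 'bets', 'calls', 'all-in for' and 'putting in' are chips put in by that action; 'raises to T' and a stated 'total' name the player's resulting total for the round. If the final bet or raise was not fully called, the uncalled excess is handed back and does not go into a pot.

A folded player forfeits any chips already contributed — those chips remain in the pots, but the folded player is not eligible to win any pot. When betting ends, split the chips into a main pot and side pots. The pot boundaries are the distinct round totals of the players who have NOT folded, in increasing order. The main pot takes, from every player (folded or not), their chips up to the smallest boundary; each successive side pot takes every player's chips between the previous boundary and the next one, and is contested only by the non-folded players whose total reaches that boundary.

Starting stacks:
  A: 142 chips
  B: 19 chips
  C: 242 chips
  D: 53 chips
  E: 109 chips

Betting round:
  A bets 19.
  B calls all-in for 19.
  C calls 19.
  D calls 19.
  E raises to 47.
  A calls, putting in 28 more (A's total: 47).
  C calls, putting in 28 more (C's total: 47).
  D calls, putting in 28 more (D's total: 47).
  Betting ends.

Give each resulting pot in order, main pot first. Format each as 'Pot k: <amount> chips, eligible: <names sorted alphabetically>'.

Contributions: A=47, B=19, C=47, D=47, E=47
Pot levels (distinct totals of non-folded players): 19, 47
Layer 1-19: 19 each from A, B, C, D, E = 19*5 = 95 chips; eligible A, B, C, D, E
Layer 20-47: 28 each from A, C, D, E = 28*4 = 112 chips; eligible A, C, D, E

Pot 1: 95 chips, eligible: A, B, C, D, E
Pot 2: 112 chips, eligible: A, C, D, E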